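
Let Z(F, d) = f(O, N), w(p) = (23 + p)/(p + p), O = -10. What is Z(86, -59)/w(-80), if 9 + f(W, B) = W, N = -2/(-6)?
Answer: -160/3 ≈ -53.333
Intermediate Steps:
w(p) = (23 + p)/(2*p) (w(p) = (23 + p)/((2*p)) = (23 + p)*(1/(2*p)) = (23 + p)/(2*p))
N = 1/3 (N = -2*(-1/6) = 1/3 ≈ 0.33333)
f(W, B) = -9 + W
Z(F, d) = -19 (Z(F, d) = -9 - 10 = -19)
Z(86, -59)/w(-80) = -19*(-160/(23 - 80)) = -19/((1/2)*(-1/80)*(-57)) = -19/57/160 = -19*160/57 = -160/3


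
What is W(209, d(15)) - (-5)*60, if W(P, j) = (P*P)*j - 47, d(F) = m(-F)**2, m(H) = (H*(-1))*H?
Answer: 2211350878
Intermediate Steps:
m(H) = -H**2 (m(H) = (-H)*H = -H**2)
d(F) = F**4 (d(F) = (-(-F)**2)**2 = (-F**2)**2 = F**4)
W(P, j) = -47 + j*P**2 (W(P, j) = P**2*j - 47 = j*P**2 - 47 = -47 + j*P**2)
W(209, d(15)) - (-5)*60 = (-47 + 15**4*209**2) - (-5)*60 = (-47 + 50625*43681) - 1*(-300) = (-47 + 2211350625) + 300 = 2211350578 + 300 = 2211350878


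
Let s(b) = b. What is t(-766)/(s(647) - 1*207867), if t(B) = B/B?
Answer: -1/207220 ≈ -4.8258e-6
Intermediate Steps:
t(B) = 1
t(-766)/(s(647) - 1*207867) = 1/(647 - 1*207867) = 1/(647 - 207867) = 1/(-207220) = 1*(-1/207220) = -1/207220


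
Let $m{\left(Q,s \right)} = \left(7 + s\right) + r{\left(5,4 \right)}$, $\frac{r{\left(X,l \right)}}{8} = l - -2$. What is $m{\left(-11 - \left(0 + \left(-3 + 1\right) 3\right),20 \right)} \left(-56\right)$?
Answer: $-4200$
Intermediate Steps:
$r{\left(X,l \right)} = 16 + 8 l$ ($r{\left(X,l \right)} = 8 \left(l - -2\right) = 8 \left(l + 2\right) = 8 \left(2 + l\right) = 16 + 8 l$)
$m{\left(Q,s \right)} = 55 + s$ ($m{\left(Q,s \right)} = \left(7 + s\right) + \left(16 + 8 \cdot 4\right) = \left(7 + s\right) + \left(16 + 32\right) = \left(7 + s\right) + 48 = 55 + s$)
$m{\left(-11 - \left(0 + \left(-3 + 1\right) 3\right),20 \right)} \left(-56\right) = \left(55 + 20\right) \left(-56\right) = 75 \left(-56\right) = -4200$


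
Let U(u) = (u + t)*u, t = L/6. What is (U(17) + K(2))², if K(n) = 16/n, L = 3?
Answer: 373321/4 ≈ 93330.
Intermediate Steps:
t = ½ (t = 3/6 = 3*(⅙) = ½ ≈ 0.50000)
U(u) = u*(½ + u) (U(u) = (u + ½)*u = (½ + u)*u = u*(½ + u))
(U(17) + K(2))² = (17*(½ + 17) + 16/2)² = (17*(35/2) + 16*(½))² = (595/2 + 8)² = (611/2)² = 373321/4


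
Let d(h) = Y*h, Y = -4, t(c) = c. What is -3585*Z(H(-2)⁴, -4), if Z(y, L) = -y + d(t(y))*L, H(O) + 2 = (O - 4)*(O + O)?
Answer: -12597116400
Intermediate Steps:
H(O) = -2 + 2*O*(-4 + O) (H(O) = -2 + (O - 4)*(O + O) = -2 + (-4 + O)*(2*O) = -2 + 2*O*(-4 + O))
d(h) = -4*h
Z(y, L) = -y - 4*L*y (Z(y, L) = -y + (-4*y)*L = -y - 4*L*y)
-3585*Z(H(-2)⁴, -4) = -3585*(-2 - 8*(-2) + 2*(-2)²)⁴*(-1 - 4*(-4)) = -3585*(-2 + 16 + 2*4)⁴*(-1 + 16) = -3585*(-2 + 16 + 8)⁴*15 = -3585*22⁴*15 = -839807760*15 = -3585*3513840 = -12597116400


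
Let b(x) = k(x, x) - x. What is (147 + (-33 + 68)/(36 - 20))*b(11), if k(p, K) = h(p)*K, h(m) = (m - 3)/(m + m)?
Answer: -16709/16 ≈ -1044.3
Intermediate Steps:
h(m) = (-3 + m)/(2*m) (h(m) = (-3 + m)/((2*m)) = (-3 + m)*(1/(2*m)) = (-3 + m)/(2*m))
k(p, K) = K*(-3 + p)/(2*p) (k(p, K) = ((-3 + p)/(2*p))*K = K*(-3 + p)/(2*p))
b(x) = -3/2 - x/2 (b(x) = x*(-3 + x)/(2*x) - x = (-3/2 + x/2) - x = -3/2 - x/2)
(147 + (-33 + 68)/(36 - 20))*b(11) = (147 + (-33 + 68)/(36 - 20))*(-3/2 - 1/2*11) = (147 + 35/16)*(-3/2 - 11/2) = (147 + 35*(1/16))*(-7) = (147 + 35/16)*(-7) = (2387/16)*(-7) = -16709/16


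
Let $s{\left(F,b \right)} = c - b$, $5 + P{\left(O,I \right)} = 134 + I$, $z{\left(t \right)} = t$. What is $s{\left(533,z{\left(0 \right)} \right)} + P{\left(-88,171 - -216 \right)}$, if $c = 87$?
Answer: $603$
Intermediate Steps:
$P{\left(O,I \right)} = 129 + I$ ($P{\left(O,I \right)} = -5 + \left(134 + I\right) = 129 + I$)
$s{\left(F,b \right)} = 87 - b$
$s{\left(533,z{\left(0 \right)} \right)} + P{\left(-88,171 - -216 \right)} = \left(87 - 0\right) + \left(129 + \left(171 - -216\right)\right) = \left(87 + 0\right) + \left(129 + \left(171 + 216\right)\right) = 87 + \left(129 + 387\right) = 87 + 516 = 603$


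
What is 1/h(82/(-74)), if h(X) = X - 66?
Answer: -37/2483 ≈ -0.014901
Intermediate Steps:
h(X) = -66 + X
1/h(82/(-74)) = 1/(-66 + 82/(-74)) = 1/(-66 + 82*(-1/74)) = 1/(-66 - 41/37) = 1/(-2483/37) = -37/2483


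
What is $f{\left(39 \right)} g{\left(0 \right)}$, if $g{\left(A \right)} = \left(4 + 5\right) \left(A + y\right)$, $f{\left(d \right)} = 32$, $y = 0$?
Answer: $0$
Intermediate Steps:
$g{\left(A \right)} = 9 A$ ($g{\left(A \right)} = \left(4 + 5\right) \left(A + 0\right) = 9 A$)
$f{\left(39 \right)} g{\left(0 \right)} = 32 \cdot 9 \cdot 0 = 32 \cdot 0 = 0$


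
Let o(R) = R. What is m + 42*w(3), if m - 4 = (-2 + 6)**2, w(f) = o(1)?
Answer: 62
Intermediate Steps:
w(f) = 1
m = 20 (m = 4 + (-2 + 6)**2 = 4 + 4**2 = 4 + 16 = 20)
m + 42*w(3) = 20 + 42*1 = 20 + 42 = 62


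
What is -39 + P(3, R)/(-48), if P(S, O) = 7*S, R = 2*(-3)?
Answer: -631/16 ≈ -39.438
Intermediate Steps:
R = -6
-39 + P(3, R)/(-48) = -39 + (7*3)/(-48) = -39 + 21*(-1/48) = -39 - 7/16 = -631/16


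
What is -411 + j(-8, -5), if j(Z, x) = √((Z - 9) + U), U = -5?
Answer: -411 + I*√22 ≈ -411.0 + 4.6904*I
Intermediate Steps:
j(Z, x) = √(-14 + Z) (j(Z, x) = √((Z - 9) - 5) = √((-9 + Z) - 5) = √(-14 + Z))
-411 + j(-8, -5) = -411 + √(-14 - 8) = -411 + √(-22) = -411 + I*√22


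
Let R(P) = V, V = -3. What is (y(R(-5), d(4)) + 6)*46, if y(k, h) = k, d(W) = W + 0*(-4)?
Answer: 138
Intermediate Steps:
d(W) = W (d(W) = W + 0 = W)
R(P) = -3
(y(R(-5), d(4)) + 6)*46 = (-3 + 6)*46 = 3*46 = 138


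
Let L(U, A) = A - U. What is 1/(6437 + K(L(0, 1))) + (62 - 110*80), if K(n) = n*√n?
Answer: -56255243/6438 ≈ -8738.0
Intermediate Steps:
K(n) = n^(3/2)
1/(6437 + K(L(0, 1))) + (62 - 110*80) = 1/(6437 + (1 - 1*0)^(3/2)) + (62 - 110*80) = 1/(6437 + (1 + 0)^(3/2)) + (62 - 8800) = 1/(6437 + 1^(3/2)) - 8738 = 1/(6437 + 1) - 8738 = 1/6438 - 8738 = -56255243/6438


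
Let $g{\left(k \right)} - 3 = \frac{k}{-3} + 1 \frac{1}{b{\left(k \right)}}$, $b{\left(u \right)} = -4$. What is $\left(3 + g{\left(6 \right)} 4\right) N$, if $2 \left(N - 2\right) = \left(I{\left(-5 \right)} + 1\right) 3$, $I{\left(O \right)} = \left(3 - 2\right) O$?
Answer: $-24$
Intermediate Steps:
$I{\left(O \right)} = O$ ($I{\left(O \right)} = 1 O = O$)
$g{\left(k \right)} = \frac{11}{4} - \frac{k}{3}$ ($g{\left(k \right)} = 3 + \left(\frac{k}{-3} + 1 \frac{1}{-4}\right) = 3 + \left(k \left(- \frac{1}{3}\right) + 1 \left(- \frac{1}{4}\right)\right) = 3 - \left(\frac{1}{4} + \frac{k}{3}\right) = \frac{11}{4} - \frac{k}{3}$)
$N = -4$ ($N = 2 + \frac{\left(-5 + 1\right) 3}{2} = 2 + \frac{\left(-4\right) 3}{2} = 2 + \frac{1}{2} \left(-12\right) = 2 - 6 = -4$)
$\left(3 + g{\left(6 \right)} 4\right) N = \left(3 + \left(\frac{11}{4} - 2\right) 4\right) \left(-4\right) = \left(3 + \frac{3}{4} \cdot 4\right) \left(-4\right) = \left(3 + 3\right) \left(-4\right) = 6 \left(-4\right) = -24$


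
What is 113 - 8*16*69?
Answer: -8719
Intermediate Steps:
113 - 8*16*69 = 113 - 128*69 = 113 - 8832 = -8719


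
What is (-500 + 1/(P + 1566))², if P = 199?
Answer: 778804485001/3115225 ≈ 2.5000e+5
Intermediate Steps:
(-500 + 1/(P + 1566))² = (-500 + 1/(199 + 1566))² = (-500 + 1/1765)² = (-882499/1765)² = 778804485001/3115225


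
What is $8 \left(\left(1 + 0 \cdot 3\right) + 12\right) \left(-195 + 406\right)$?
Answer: $21944$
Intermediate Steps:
$8 \left(\left(1 + 0 \cdot 3\right) + 12\right) \left(-195 + 406\right) = 8 \left(\left(1 + 0\right) + 12\right) 211 = 8 \left(1 + 12\right) 211 = 8 \cdot 13 \cdot 211 = 104 \cdot 211 = 21944$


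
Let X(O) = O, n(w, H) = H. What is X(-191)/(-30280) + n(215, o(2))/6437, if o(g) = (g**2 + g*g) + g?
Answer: 1532267/194912360 ≈ 0.0078613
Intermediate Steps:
o(g) = g + 2*g**2 (o(g) = (g**2 + g**2) + g = 2*g**2 + g = g + 2*g**2)
X(-191)/(-30280) + n(215, o(2))/6437 = -191/(-30280) + (2*(1 + 2*2))/6437 = -191*(-1/30280) + (2*(1 + 4))*(1/6437) = 191/30280 + (2*5)*(1/6437) = 191/30280 + 10*(1/6437) = 191/30280 + 10/6437 = 1532267/194912360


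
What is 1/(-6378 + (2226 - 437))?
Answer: -1/4589 ≈ -0.00021791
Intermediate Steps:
1/(-6378 + (2226 - 437)) = 1/(-6378 + 1789) = 1/(-4589) = -1/4589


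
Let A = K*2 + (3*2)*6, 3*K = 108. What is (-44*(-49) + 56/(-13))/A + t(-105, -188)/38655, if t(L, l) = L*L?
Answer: 225666/11167 ≈ 20.208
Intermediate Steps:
K = 36 (K = (⅓)*108 = 36)
t(L, l) = L²
A = 108 (A = 36*2 + (3*2)*6 = 72 + 6*6 = 72 + 36 = 108)
(-44*(-49) + 56/(-13))/A + t(-105, -188)/38655 = (-44*(-49) + 56/(-13))/108 + (-105)²/38655 = (2156 + 56*(-1/13))*(1/108) + 11025*(1/38655) = (2156 - 56/13)*(1/108) + 245/859 = (27972/13)*(1/108) + 245/859 = 259/13 + 245/859 = 225666/11167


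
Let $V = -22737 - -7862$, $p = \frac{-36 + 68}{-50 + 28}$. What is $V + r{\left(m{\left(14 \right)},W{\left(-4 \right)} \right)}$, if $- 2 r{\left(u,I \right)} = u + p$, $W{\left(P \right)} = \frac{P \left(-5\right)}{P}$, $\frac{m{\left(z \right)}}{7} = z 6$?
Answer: $- \frac{166851}{11} \approx -15168.0$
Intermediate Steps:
$m{\left(z \right)} = 42 z$ ($m{\left(z \right)} = 7 z 6 = 7 \cdot 6 z = 42 z$)
$W{\left(P \right)} = -5$ ($W{\left(P \right)} = \frac{\left(-5\right) P}{P} = -5$)
$p = - \frac{16}{11}$ ($p = \frac{32}{-22} = 32 \left(- \frac{1}{22}\right) = - \frac{16}{11} \approx -1.4545$)
$r{\left(u,I \right)} = \frac{8}{11} - \frac{u}{2}$ ($r{\left(u,I \right)} = - \frac{u - \frac{16}{11}}{2} = - \frac{- \frac{16}{11} + u}{2} = \frac{8}{11} - \frac{u}{2}$)
$V = -14875$ ($V = -22737 + 7862 = -14875$)
$V + r{\left(m{\left(14 \right)},W{\left(-4 \right)} \right)} = -14875 + \left(\frac{8}{11} - \frac{42 \cdot 14}{2}\right) = -14875 + \left(\frac{8}{11} - 294\right) = -14875 - \frac{3226}{11} = - \frac{166851}{11}$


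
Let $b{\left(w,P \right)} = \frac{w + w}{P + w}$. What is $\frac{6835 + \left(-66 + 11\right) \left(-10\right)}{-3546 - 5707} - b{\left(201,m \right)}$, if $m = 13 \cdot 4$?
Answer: $- \frac{5588111}{2341009} \approx -2.3871$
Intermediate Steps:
$m = 52$
$b{\left(w,P \right)} = \frac{2 w}{P + w}$
$\frac{6835 + \left(-66 + 11\right) \left(-10\right)}{-3546 - 5707} - b{\left(201,m \right)} = \frac{6835 + \left(-66 + 11\right) \left(-10\right)}{-3546 - 5707} - 2 \cdot 201 \frac{1}{52 + 201} = \frac{6835 - -550}{-9253} - 2 \cdot 201 \cdot \frac{1}{253} = \left(6835 + 550\right) \left(- \frac{1}{9253}\right) - 2 \cdot 201 \cdot \frac{1}{253} = 7385 \left(- \frac{1}{9253}\right) - \frac{402}{253} = - \frac{7385}{9253} - \frac{402}{253} = - \frac{5588111}{2341009}$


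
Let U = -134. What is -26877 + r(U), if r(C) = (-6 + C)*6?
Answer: -27717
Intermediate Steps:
r(C) = -36 + 6*C
-26877 + r(U) = -26877 + (-36 + 6*(-134)) = -26877 + (-36 - 804) = -26877 - 840 = -27717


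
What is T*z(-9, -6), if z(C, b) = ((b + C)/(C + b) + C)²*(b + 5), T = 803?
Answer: -51392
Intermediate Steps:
z(C, b) = (1 + C)²*(5 + b) (z(C, b) = ((C + b)/(C + b) + C)²*(5 + b) = (1 + C)²*(5 + b))
T*z(-9, -6) = 803*((-9 - 6 + (-9)² - 9*(-6))²*(5 - 6)/(-9 - 6)²) = 803*((-9 - 6 + 81 + 54)²*(-1)/(-15)²) = 803*((1/225)*120²*(-1)) = 803*((1/225)*14400*(-1)) = 803*(-64) = -51392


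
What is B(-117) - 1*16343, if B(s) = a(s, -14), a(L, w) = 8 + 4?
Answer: -16331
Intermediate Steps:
a(L, w) = 12
B(s) = 12
B(-117) - 1*16343 = 12 - 1*16343 = 12 - 16343 = -16331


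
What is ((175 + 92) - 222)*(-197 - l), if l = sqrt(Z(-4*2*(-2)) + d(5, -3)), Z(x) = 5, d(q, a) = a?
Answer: -8865 - 45*sqrt(2) ≈ -8928.6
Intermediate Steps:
l = sqrt(2) (l = sqrt(5 - 3) = sqrt(2) ≈ 1.4142)
((175 + 92) - 222)*(-197 - l) = ((175 + 92) - 222)*(-197 - sqrt(2)) = (267 - 222)*(-197 - sqrt(2)) = 45*(-197 - sqrt(2)) = -8865 - 45*sqrt(2)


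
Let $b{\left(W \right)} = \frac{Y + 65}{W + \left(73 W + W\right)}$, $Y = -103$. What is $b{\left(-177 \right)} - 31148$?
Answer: $- \frac{413489662}{13275} \approx -31148.0$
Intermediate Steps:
$b{\left(W \right)} = - \frac{38}{75 W}$ ($b{\left(W \right)} = \frac{-103 + 65}{W + \left(73 W + W\right)} = - \frac{38}{W + 74 W} = - \frac{38}{75 W}$)
$b{\left(-177 \right)} - 31148 = - \frac{38}{75 \left(-177\right)} - 31148 = \left(- \frac{38}{75}\right) \left(- \frac{1}{177}\right) - 31148 = \frac{38}{13275} - 31148 = - \frac{413489662}{13275}$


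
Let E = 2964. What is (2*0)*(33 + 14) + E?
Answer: 2964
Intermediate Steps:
(2*0)*(33 + 14) + E = (2*0)*(33 + 14) + 2964 = 0*47 + 2964 = 0 + 2964 = 2964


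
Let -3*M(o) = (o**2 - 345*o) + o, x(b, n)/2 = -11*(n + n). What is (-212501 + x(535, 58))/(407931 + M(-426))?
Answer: -215053/298591 ≈ -0.72023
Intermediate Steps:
x(b, n) = -44*n (x(b, n) = 2*(-11*(n + n)) = 2*(-22*n) = -44*n)
M(o) = -o**2/3 + 344*o/3 (M(o) = -((o**2 - 345*o) + o)/3 = -(o**2 - 344*o)/3 = -o**2/3 + 344*o/3)
(-212501 + x(535, 58))/(407931 + M(-426)) = (-212501 - 44*58)/(407931 + (1/3)*(-426)*(344 - 1*(-426))) = (-212501 - 2552)/(407931 + (1/3)*(-426)*(344 + 426)) = -215053/(407931 + (1/3)*(-426)*770) = -215053/(407931 - 109340) = -215053/298591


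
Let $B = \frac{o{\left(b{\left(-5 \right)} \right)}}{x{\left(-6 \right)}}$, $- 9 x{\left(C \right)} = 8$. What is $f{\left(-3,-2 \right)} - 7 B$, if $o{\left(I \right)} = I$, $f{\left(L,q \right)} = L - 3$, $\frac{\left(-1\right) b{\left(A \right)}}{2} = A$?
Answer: $\frac{291}{4} \approx 72.75$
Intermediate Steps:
$x{\left(C \right)} = - \frac{8}{9}$ ($x{\left(C \right)} = \left(- \frac{1}{9}\right) 8 = - \frac{8}{9}$)
$b{\left(A \right)} = - 2 A$
$f{\left(L,q \right)} = -3 + L$
$B = - \frac{45}{4}$ ($B = \frac{\left(-2\right) \left(-5\right)}{- \frac{8}{9}} = 10 \left(- \frac{9}{8}\right) = - \frac{45}{4} \approx -11.25$)
$f{\left(-3,-2 \right)} - 7 B = \left(-3 - 3\right) - - \frac{315}{4} = -6 + \frac{315}{4} = \frac{291}{4}$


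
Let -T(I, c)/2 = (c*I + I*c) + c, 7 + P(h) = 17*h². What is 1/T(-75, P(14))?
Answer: 1/990850 ≈ 1.0092e-6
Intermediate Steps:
P(h) = -7 + 17*h²
T(I, c) = -2*c - 4*I*c (T(I, c) = -2*((c*I + I*c) + c) = -2*((I*c + I*c) + c) = -2*(2*I*c + c) = -2*(c + 2*I*c) = -2*c - 4*I*c)
1/T(-75, P(14)) = 1/(-2*(-7 + 17*14²)*(1 + 2*(-75))) = 1/(-2*(-7 + 17*196)*(1 - 150)) = 1/(-2*(-7 + 3332)*(-149)) = 1/(-2*3325*(-149)) = 1/990850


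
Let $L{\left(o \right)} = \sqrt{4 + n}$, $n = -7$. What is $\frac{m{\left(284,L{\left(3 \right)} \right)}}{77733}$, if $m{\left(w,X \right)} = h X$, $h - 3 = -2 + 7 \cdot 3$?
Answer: $\frac{22 i \sqrt{3}}{77733} \approx 0.00049021 i$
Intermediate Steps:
$h = 22$ ($h = 3 + \left(-2 + 7 \cdot 3\right) = 3 + \left(-2 + 21\right) = 3 + 19 = 22$)
$L{\left(o \right)} = i \sqrt{3}$ ($L{\left(o \right)} = \sqrt{4 - 7} = \sqrt{-3} = i \sqrt{3}$)
$m{\left(w,X \right)} = 22 X$
$\frac{m{\left(284,L{\left(3 \right)} \right)}}{77733} = \frac{22 i \sqrt{3}}{77733}$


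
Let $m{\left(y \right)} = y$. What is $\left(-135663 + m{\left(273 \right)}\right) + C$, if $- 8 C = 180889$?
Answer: $- \frac{1264009}{8} \approx -1.58 \cdot 10^{5}$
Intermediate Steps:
$C = - \frac{180889}{8}$ ($C = \left(- \frac{1}{8}\right) 180889 = - \frac{180889}{8} \approx -22611.0$)
$\left(-135663 + m{\left(273 \right)}\right) + C = \left(-135663 + 273\right) - \frac{180889}{8} = -135390 - \frac{180889}{8} = - \frac{1264009}{8}$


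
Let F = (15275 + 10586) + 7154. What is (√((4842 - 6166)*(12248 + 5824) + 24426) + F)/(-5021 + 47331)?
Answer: 6603/8462 + 87*I*√3158/42310 ≈ 0.78031 + 0.11555*I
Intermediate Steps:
F = 33015 (F = 25861 + 7154 = 33015)
(√((4842 - 6166)*(12248 + 5824) + 24426) + F)/(-5021 + 47331) = (√((4842 - 6166)*(12248 + 5824) + 24426) + 33015)/(-5021 + 47331) = (√(-1324*18072 + 24426) + 33015)/42310 = (√(-23927328 + 24426) + 33015)*(1/42310) = (√(-23902902) + 33015)*(1/42310) = (87*I*√3158 + 33015)*(1/42310) = (33015 + 87*I*√3158)*(1/42310) = 6603/8462 + 87*I*√3158/42310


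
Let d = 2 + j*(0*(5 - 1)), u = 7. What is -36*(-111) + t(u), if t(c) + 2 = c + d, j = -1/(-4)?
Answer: 4003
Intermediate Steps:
j = 1/4 (j = -1*(-1/4) = 1/4 ≈ 0.25000)
d = 2 (d = 2 + (0*(5 - 1))/4 = 2 + (0*4)/4 = 2 + (1/4)*0 = 2 + 0 = 2)
t(c) = c (t(c) = -2 + (c + 2) = -2 + (2 + c) = c)
-36*(-111) + t(u) = -36*(-111) + 7 = 3996 + 7 = 4003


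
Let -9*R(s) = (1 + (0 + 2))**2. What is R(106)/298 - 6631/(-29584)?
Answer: 973227/4408016 ≈ 0.22079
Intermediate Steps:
R(s) = -1 (R(s) = -(1 + (0 + 2))**2/9 = -(1 + 2)**2/9 = -1/9*3**2 = -1/9*9 = -1)
R(106)/298 - 6631/(-29584) = -1/298 - 6631/(-29584) = -1*1/298 - 6631*(-1/29584) = -1/298 + 6631/29584 = 973227/4408016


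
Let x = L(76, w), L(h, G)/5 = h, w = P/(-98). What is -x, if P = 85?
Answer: -380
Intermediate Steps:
w = -85/98 (w = 85/(-98) = 85*(-1/98) = -85/98 ≈ -0.86735)
L(h, G) = 5*h
x = 380 (x = 5*76 = 380)
-x = -1*380 = -380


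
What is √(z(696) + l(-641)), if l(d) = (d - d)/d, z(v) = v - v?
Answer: 0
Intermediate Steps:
z(v) = 0
l(d) = 0 (l(d) = 0/d = 0)
√(z(696) + l(-641)) = √(0 + 0) = √0 = 0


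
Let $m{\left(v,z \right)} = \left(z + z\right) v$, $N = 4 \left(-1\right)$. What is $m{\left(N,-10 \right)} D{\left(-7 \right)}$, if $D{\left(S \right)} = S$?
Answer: $-560$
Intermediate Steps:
$N = -4$
$m{\left(v,z \right)} = 2 v z$ ($m{\left(v,z \right)} = 2 z v = 2 v z$)
$m{\left(N,-10 \right)} D{\left(-7 \right)} = 2 \left(-4\right) \left(-10\right) \left(-7\right) = 80 \left(-7\right) = -560$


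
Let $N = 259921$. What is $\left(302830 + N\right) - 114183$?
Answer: $448568$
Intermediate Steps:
$\left(302830 + N\right) - 114183 = \left(302830 + 259921\right) - 114183 = 562751 - 114183 = 448568$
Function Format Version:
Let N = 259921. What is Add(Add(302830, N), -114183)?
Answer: 448568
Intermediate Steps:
Add(Add(302830, N), -114183) = Add(Add(302830, 259921), -114183) = Add(562751, -114183) = 448568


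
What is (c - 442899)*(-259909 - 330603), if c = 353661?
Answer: 52696109856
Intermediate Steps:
(c - 442899)*(-259909 - 330603) = (353661 - 442899)*(-259909 - 330603) = -89238*(-590512) = 52696109856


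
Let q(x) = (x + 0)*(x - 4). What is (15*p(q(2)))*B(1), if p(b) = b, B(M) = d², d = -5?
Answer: -1500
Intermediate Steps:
B(M) = 25 (B(M) = (-5)² = 25)
q(x) = x*(-4 + x)
(15*p(q(2)))*B(1) = (15*(2*(-4 + 2)))*25 = (15*(2*(-2)))*25 = (15*(-4))*25 = -60*25 = -1500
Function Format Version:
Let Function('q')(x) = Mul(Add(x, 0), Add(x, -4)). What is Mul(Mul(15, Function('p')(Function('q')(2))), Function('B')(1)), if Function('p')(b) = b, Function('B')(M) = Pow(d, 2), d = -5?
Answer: -1500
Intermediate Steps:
Function('B')(M) = 25 (Function('B')(M) = Pow(-5, 2) = 25)
Function('q')(x) = Mul(x, Add(-4, x))
Mul(Mul(15, Function('p')(Function('q')(2))), Function('B')(1)) = Mul(Mul(15, Mul(2, Add(-4, 2))), 25) = Mul(Mul(15, Mul(2, -2)), 25) = Mul(Mul(15, -4), 25) = Mul(-60, 25) = -1500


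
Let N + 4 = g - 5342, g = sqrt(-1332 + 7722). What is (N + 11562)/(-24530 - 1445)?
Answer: -6216/25975 - 3*sqrt(710)/25975 ≈ -0.24238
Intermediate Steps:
g = 3*sqrt(710) (g = sqrt(6390) = 3*sqrt(710) ≈ 79.938)
N = -5346 + 3*sqrt(710) (N = -4 + (3*sqrt(710) - 5342) = -4 + (-5342 + 3*sqrt(710)) = -5346 + 3*sqrt(710) ≈ -5266.1)
(N + 11562)/(-24530 - 1445) = ((-5346 + 3*sqrt(710)) + 11562)/(-24530 - 1445) = (6216 + 3*sqrt(710))/(-25975) = (6216 + 3*sqrt(710))*(-1/25975) = -6216/25975 - 3*sqrt(710)/25975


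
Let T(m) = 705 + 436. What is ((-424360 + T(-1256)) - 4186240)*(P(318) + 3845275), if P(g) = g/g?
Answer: -17724642065684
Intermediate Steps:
T(m) = 1141
P(g) = 1
((-424360 + T(-1256)) - 4186240)*(P(318) + 3845275) = ((-424360 + 1141) - 4186240)*(1 + 3845275) = (-423219 - 4186240)*3845276 = -4609459*3845276 = -17724642065684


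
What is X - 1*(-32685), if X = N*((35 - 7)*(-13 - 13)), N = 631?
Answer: -426683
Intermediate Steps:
X = -459368 (X = 631*((35 - 7)*(-13 - 13)) = 631*(28*(-26)) = 631*(-728) = -459368)
X - 1*(-32685) = -459368 - 1*(-32685) = -459368 + 32685 = -426683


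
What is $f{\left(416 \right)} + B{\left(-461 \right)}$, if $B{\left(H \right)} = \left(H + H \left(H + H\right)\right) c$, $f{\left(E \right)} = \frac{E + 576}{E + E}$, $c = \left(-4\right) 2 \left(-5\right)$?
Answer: $\frac{441564271}{26} \approx 1.6983 \cdot 10^{7}$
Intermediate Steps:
$c = 40$ ($c = \left(-8\right) \left(-5\right) = 40$)
$f{\left(E \right)} = \frac{576 + E}{2 E}$
$B{\left(H \right)} = 40 H + 80 H^{2}$ ($B{\left(H \right)} = \left(H + H \left(H + H\right)\right) 40 = \left(H + H 2 H\right) 40 = \left(H + 2 H^{2}\right) 40 = 40 H + 80 H^{2}$)
$f{\left(416 \right)} + B{\left(-461 \right)} = \frac{576 + 416}{2 \cdot 416} + 40 \left(-461\right) \left(1 + 2 \left(-461\right)\right) = \frac{1}{2} \cdot \frac{1}{416} \cdot 992 + 40 \left(-461\right) \left(1 - 922\right) = \frac{31}{26} + 40 \left(-461\right) \left(-921\right) = \frac{31}{26} + 16983240 = \frac{441564271}{26}$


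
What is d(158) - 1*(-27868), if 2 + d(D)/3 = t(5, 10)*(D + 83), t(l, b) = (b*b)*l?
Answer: 389362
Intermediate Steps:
t(l, b) = l*b**2 (t(l, b) = b**2*l = l*b**2)
d(D) = 124494 + 1500*D (d(D) = -6 + 3*((5*10**2)*(D + 83)) = -6 + 3*((5*100)*(83 + D)) = -6 + 3*(500*(83 + D)) = -6 + 3*(41500 + 500*D) = -6 + (124500 + 1500*D) = 124494 + 1500*D)
d(158) - 1*(-27868) = (124494 + 1500*158) - 1*(-27868) = (124494 + 237000) + 27868 = 361494 + 27868 = 389362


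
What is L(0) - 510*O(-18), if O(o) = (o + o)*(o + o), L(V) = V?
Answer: -660960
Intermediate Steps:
O(o) = 4*o**2 (O(o) = (2*o)*(2*o) = 4*o**2)
L(0) - 510*O(-18) = 0 - 2040*(-18)**2 = 0 - 2040*324 = 0 - 510*1296 = 0 - 660960 = -660960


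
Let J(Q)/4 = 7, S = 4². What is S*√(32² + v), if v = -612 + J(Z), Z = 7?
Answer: 32*√110 ≈ 335.62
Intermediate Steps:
S = 16
J(Q) = 28 (J(Q) = 4*7 = 28)
v = -584 (v = -612 + 28 = -584)
S*√(32² + v) = 16*√(32² - 584) = 16*√(1024 - 584) = 16*√440 = 16*(2*√110) = 32*√110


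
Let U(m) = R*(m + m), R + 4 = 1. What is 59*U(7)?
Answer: -2478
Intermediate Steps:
R = -3 (R = -4 + 1 = -3)
U(m) = -6*m (U(m) = -3*(m + m) = -6*m)
59*U(7) = 59*(-6*7) = 59*(-42) = -2478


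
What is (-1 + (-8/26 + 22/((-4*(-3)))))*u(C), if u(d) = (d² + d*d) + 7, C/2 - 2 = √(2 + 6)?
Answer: 4223/78 + 1312*√2/39 ≈ 101.72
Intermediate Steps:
C = 4 + 4*√2 (C = 4 + 2*√(2 + 6) = 4 + 2*√8 = 4 + 2*(2*√2) = 4 + 4*√2 ≈ 9.6569)
u(d) = 7 + 2*d² (u(d) = (d² + d²) + 7 = 2*d² + 7 = 7 + 2*d²)
(-1 + (-8/26 + 22/((-4*(-3)))))*u(C) = (-1 + (-8/26 + 22/((-4*(-3)))))*(7 + 2*(4 + 4*√2)²) = (-1 + (-8*1/26 + 22/12))*(7 + 2*(4 + 4*√2)²) = (-1 + (-4/13 + 22*(1/12)))*(7 + 2*(4 + 4*√2)²) = (-1 + (-4/13 + 11/6))*(7 + 2*(4 + 4*√2)²) = (-1 + 119/78)*(7 + 2*(4 + 4*√2)²) = 41*(7 + 2*(4 + 4*√2)²)/78 = 287/78 + 41*(4 + 4*√2)²/39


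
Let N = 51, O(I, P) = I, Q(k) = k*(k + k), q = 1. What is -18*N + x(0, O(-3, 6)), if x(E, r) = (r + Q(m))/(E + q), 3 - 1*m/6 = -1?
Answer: 231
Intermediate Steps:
m = 24 (m = 18 - 6*(-1) = 18 + 6 = 24)
Q(k) = 2*k**2 (Q(k) = k*(2*k) = 2*k**2)
x(E, r) = (1152 + r)/(1 + E) (x(E, r) = (r + 2*24**2)/(E + 1) = (r + 2*576)/(1 + E) = (r + 1152)/(1 + E) = (1152 + r)/(1 + E))
-18*N + x(0, O(-3, 6)) = -18*51 + (1152 - 3)/(1 + 0) = -918 + 1149/1 = -918 + 1*1149 = -918 + 1149 = 231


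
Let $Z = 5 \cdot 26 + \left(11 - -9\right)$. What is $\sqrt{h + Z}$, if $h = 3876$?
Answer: $\sqrt{4026} \approx 63.451$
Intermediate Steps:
$Z = 150$ ($Z = 130 + \left(11 + 9\right) = 130 + 20 = 150$)
$\sqrt{h + Z} = \sqrt{3876 + 150} = \sqrt{4026}$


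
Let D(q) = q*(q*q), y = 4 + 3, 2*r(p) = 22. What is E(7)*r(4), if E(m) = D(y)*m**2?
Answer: 184877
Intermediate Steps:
r(p) = 11 (r(p) = (1/2)*22 = 11)
y = 7
D(q) = q**3 (D(q) = q*q**2 = q**3)
E(m) = 343*m**2 (E(m) = 7**3*m**2 = 343*m**2)
E(7)*r(4) = (343*7**2)*11 = (343*49)*11 = 16807*11 = 184877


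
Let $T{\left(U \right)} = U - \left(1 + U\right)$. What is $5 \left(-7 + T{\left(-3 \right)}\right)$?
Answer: $-40$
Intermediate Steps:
$T{\left(U \right)} = -1$
$5 \left(-7 + T{\left(-3 \right)}\right) = 5 \left(-7 - 1\right) = 5 \left(-8\right) = -40$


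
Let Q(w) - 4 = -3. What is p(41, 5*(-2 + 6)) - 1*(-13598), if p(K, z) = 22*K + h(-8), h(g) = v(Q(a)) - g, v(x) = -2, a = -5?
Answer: 14506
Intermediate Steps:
Q(w) = 1 (Q(w) = 4 - 3 = 1)
h(g) = -2 - g
p(K, z) = 6 + 22*K (p(K, z) = 22*K + (-2 - 1*(-8)) = 22*K + (-2 + 8) = 22*K + 6 = 6 + 22*K)
p(41, 5*(-2 + 6)) - 1*(-13598) = (6 + 22*41) - 1*(-13598) = (6 + 902) + 13598 = 908 + 13598 = 14506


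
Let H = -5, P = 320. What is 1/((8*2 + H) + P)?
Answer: 1/331 ≈ 0.0030211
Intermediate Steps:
1/((8*2 + H) + P) = 1/((8*2 - 5) + 320) = 1/((16 - 5) + 320) = 1/(11 + 320) = 1/331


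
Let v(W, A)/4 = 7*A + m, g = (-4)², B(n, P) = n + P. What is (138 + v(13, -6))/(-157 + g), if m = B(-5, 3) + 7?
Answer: 10/141 ≈ 0.070922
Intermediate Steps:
B(n, P) = P + n
g = 16
m = 5 (m = (3 - 5) + 7 = -2 + 7 = 5)
v(W, A) = 20 + 28*A (v(W, A) = 4*(7*A + 5) = 4*(5 + 7*A) = 20 + 28*A)
(138 + v(13, -6))/(-157 + g) = (138 + (20 + 28*(-6)))/(-157 + 16) = (138 + (20 - 168))/(-141) = -(138 - 148)/141 = -1/141*(-10) = 10/141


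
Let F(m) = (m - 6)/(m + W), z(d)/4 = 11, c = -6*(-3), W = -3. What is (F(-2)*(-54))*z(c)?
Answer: -19008/5 ≈ -3801.6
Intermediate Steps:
c = 18
z(d) = 44 (z(d) = 4*11 = 44)
F(m) = (-6 + m)/(-3 + m) (F(m) = (m - 6)/(m - 3) = (-6 + m)/(-3 + m))
(F(-2)*(-54))*z(c) = (((-6 - 2)/(-3 - 2))*(-54))*44 = ((-8/(-5))*(-54))*44 = (-⅕*(-8)*(-54))*44 = ((8/5)*(-54))*44 = -432/5*44 = -19008/5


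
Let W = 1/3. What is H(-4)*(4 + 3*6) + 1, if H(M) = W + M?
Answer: -239/3 ≈ -79.667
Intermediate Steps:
W = 1/3 ≈ 0.33333
H(M) = 1/3 + M
H(-4)*(4 + 3*6) + 1 = (1/3 - 4)*(4 + 3*6) + 1 = -11*(4 + 18)/3 + 1 = -11/3*22 + 1 = -242/3 + 1 = -239/3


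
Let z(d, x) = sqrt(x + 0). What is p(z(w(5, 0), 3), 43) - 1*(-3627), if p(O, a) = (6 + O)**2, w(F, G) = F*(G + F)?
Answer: 3666 + 12*sqrt(3) ≈ 3686.8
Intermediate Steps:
w(F, G) = F*(F + G)
z(d, x) = sqrt(x)
p(z(w(5, 0), 3), 43) - 1*(-3627) = (6 + sqrt(3))**2 - 1*(-3627) = (6 + sqrt(3))**2 + 3627 = 3627 + (6 + sqrt(3))**2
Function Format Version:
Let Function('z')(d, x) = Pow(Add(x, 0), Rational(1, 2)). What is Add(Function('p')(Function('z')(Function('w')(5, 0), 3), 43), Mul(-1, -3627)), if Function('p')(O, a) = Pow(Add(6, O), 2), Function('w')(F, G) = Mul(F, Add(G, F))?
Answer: Add(3666, Mul(12, Pow(3, Rational(1, 2)))) ≈ 3686.8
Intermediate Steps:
Function('w')(F, G) = Mul(F, Add(F, G))
Function('z')(d, x) = Pow(x, Rational(1, 2))
Add(Function('p')(Function('z')(Function('w')(5, 0), 3), 43), Mul(-1, -3627)) = Add(Pow(Add(6, Pow(3, Rational(1, 2))), 2), Mul(-1, -3627)) = Add(Pow(Add(6, Pow(3, Rational(1, 2))), 2), 3627) = Add(3627, Pow(Add(6, Pow(3, Rational(1, 2))), 2))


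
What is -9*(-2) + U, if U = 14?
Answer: 32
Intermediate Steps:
-9*(-2) + U = -9*(-2) + 14 = 18 + 14 = 32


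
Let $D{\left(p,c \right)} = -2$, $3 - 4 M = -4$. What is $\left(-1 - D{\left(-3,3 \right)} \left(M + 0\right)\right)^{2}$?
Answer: $\frac{25}{4} \approx 6.25$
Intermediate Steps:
$M = \frac{7}{4}$ ($M = \frac{3}{4} - -1 = \frac{3}{4} + 1 = \frac{7}{4} \approx 1.75$)
$\left(-1 - D{\left(-3,3 \right)} \left(M + 0\right)\right)^{2} = \left(-1 - - 2 \left(\frac{7}{4} + 0\right)\right)^{2} = \left(-1 - \left(-2\right) \frac{7}{4}\right)^{2} = \left(-1 - - \frac{7}{2}\right)^{2} = \left(-1 + \frac{7}{2}\right)^{2} = \left(\frac{5}{2}\right)^{2} = \frac{25}{4}$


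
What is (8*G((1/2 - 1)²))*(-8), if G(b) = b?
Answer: -16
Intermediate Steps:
(8*G((1/2 - 1)²))*(-8) = (8*(1/2 - 1)²)*(-8) = (8*(1*(½) - 1)²)*(-8) = (8*(½ - 1)²)*(-8) = (8*(-½)²)*(-8) = (8*(¼))*(-8) = 2*(-8) = -16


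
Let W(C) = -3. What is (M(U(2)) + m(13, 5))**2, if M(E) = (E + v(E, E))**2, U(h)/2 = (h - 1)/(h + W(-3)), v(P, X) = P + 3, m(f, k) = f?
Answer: 196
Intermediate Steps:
v(P, X) = 3 + P
U(h) = 2*(-1 + h)/(-3 + h) (U(h) = 2*((h - 1)/(h - 3)) = 2*((-1 + h)/(-3 + h)) = 2*(-1 + h)/(-3 + h))
M(E) = (3 + 2*E)**2 (M(E) = (E + (3 + E))**2 = (3 + 2*E)**2)
(M(U(2)) + m(13, 5))**2 = ((3 + 2*(2*(-1 + 2)/(-3 + 2)))**2 + 13)**2 = ((3 + 2*(2*1/(-1)))**2 + 13)**2 = ((3 + 2*(2*(-1)*1))**2 + 13)**2 = ((3 + 2*(-2))**2 + 13)**2 = ((3 - 4)**2 + 13)**2 = ((-1)**2 + 13)**2 = (1 + 13)**2 = 14**2 = 196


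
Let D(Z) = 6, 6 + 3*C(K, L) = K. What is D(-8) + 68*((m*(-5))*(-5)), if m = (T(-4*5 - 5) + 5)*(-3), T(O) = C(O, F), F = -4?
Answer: 27206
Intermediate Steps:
C(K, L) = -2 + K/3
T(O) = -2 + O/3
m = 16 (m = ((-2 + (-4*5 - 5)/3) + 5)*(-3) = ((-2 + (-20 - 5)/3) + 5)*(-3) = ((-2 + (1/3)*(-25)) + 5)*(-3) = ((-2 - 25/3) + 5)*(-3) = (-31/3 + 5)*(-3) = -16/3*(-3) = 16)
D(-8) + 68*((m*(-5))*(-5)) = 6 + 68*((16*(-5))*(-5)) = 6 + 68*(-80*(-5)) = 6 + 68*400 = 6 + 27200 = 27206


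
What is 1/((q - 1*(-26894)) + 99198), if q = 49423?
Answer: 1/175515 ≈ 5.6975e-6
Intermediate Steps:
1/((q - 1*(-26894)) + 99198) = 1/((49423 - 1*(-26894)) + 99198) = 1/((49423 + 26894) + 99198) = 1/(76317 + 99198) = 1/175515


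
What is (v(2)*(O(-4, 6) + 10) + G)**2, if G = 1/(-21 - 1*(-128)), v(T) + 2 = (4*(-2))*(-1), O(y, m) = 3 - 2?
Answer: 49885969/11449 ≈ 4357.2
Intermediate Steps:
O(y, m) = 1
v(T) = 6 (v(T) = -2 + (4*(-2))*(-1) = -2 - 8*(-1) = -2 + 8 = 6)
G = 1/107 (G = 1/(-21 + 128) = 1/107 ≈ 0.0093458)
(v(2)*(O(-4, 6) + 10) + G)**2 = (6*(1 + 10) + 1/107)**2 = (6*11 + 1/107)**2 = (66 + 1/107)**2 = (7063/107)**2 = 49885969/11449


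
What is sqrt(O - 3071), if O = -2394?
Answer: I*sqrt(5465) ≈ 73.926*I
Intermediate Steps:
sqrt(O - 3071) = sqrt(-2394 - 3071) = sqrt(-5465) = I*sqrt(5465)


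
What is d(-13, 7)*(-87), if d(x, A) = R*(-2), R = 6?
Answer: 1044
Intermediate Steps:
d(x, A) = -12 (d(x, A) = 6*(-2) = -12)
d(-13, 7)*(-87) = -12*(-87) = 1044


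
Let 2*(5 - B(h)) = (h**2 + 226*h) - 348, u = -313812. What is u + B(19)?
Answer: -631921/2 ≈ -3.1596e+5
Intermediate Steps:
B(h) = 179 - 113*h - h**2/2 (B(h) = 5 - ((h**2 + 226*h) - 348)/2 = 5 - (-348 + h**2 + 226*h)/2 = 5 + (174 - 113*h - h**2/2) = 179 - 113*h - h**2/2)
u + B(19) = -313812 + (179 - 113*19 - 1/2*19**2) = -313812 + (179 - 2147 - 1/2*361) = -313812 + (179 - 2147 - 361/2) = -313812 - 4297/2 = -631921/2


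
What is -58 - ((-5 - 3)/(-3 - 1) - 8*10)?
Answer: 20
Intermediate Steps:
-58 - ((-5 - 3)/(-3 - 1) - 8*10) = -58 - (-8/(-4) - 80) = -58 - (-8*(-1/4) - 80) = -58 - (2 - 80) = -58 - 1*(-78) = -58 + 78 = 20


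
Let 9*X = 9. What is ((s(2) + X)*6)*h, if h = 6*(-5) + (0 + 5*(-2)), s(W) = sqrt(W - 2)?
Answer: -240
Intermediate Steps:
X = 1 (X = (1/9)*9 = 1)
s(W) = sqrt(-2 + W)
h = -40 (h = -30 + (0 - 10) = -30 - 10 = -40)
((s(2) + X)*6)*h = ((sqrt(-2 + 2) + 1)*6)*(-40) = ((sqrt(0) + 1)*6)*(-40) = ((0 + 1)*6)*(-40) = (1*6)*(-40) = 6*(-40) = -240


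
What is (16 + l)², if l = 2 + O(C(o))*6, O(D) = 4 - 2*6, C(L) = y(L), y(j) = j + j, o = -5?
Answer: 900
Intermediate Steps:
y(j) = 2*j
C(L) = 2*L
O(D) = -8 (O(D) = 4 - 12 = -8)
l = -46 (l = 2 - 8*6 = 2 - 48 = -46)
(16 + l)² = (16 - 46)² = (-30)² = 900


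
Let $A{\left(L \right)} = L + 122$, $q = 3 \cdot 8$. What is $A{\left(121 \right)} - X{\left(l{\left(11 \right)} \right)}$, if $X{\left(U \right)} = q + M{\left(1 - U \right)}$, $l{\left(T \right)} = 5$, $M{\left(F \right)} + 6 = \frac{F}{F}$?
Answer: $224$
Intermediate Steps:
$q = 24$
$M{\left(F \right)} = -5$ ($M{\left(F \right)} = -6 + \frac{F}{F} = -6 + 1 = -5$)
$X{\left(U \right)} = 19$ ($X{\left(U \right)} = 24 - 5 = 19$)
$A{\left(L \right)} = 122 + L$
$A{\left(121 \right)} - X{\left(l{\left(11 \right)} \right)} = \left(122 + 121\right) - 19 = 243 - 19 = 224$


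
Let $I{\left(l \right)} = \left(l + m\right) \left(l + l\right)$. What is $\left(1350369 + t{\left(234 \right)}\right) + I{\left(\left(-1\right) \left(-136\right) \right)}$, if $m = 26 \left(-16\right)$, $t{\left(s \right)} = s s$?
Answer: $1328965$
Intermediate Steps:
$t{\left(s \right)} = s^{2}$
$m = -416$
$I{\left(l \right)} = 2 l \left(-416 + l\right)$ ($I{\left(l \right)} = \left(l - 416\right) \left(l + l\right) = \left(-416 + l\right) 2 l = 2 l \left(-416 + l\right)$)
$\left(1350369 + t{\left(234 \right)}\right) + I{\left(\left(-1\right) \left(-136\right) \right)} = \left(1350369 + 234^{2}\right) + 2 \left(\left(-1\right) \left(-136\right)\right) \left(-416 - -136\right) = \left(1350369 + 54756\right) + 2 \cdot 136 \left(-416 + 136\right) = 1405125 + 2 \cdot 136 \left(-280\right) = 1405125 - 76160 = 1328965$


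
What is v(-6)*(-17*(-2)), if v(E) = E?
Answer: -204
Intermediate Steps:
v(-6)*(-17*(-2)) = -(-102)*(-2) = -6*34 = -204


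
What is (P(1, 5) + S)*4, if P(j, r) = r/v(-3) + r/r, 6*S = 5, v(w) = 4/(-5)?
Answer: -53/3 ≈ -17.667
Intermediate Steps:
v(w) = -⅘ (v(w) = 4*(-⅕) = -⅘)
S = ⅚ (S = (⅙)*5 = ⅚ ≈ 0.83333)
P(j, r) = 1 - 5*r/4 (P(j, r) = r/(-⅘) + r/r = r*(-5/4) + 1 = -5*r/4 + 1 = 1 - 5*r/4)
(P(1, 5) + S)*4 = ((1 - 5/4*5) + ⅚)*4 = ((1 - 25/4) + ⅚)*4 = (-21/4 + ⅚)*4 = -53/12*4 = -53/3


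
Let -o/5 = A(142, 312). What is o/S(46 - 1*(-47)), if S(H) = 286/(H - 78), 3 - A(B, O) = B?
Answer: 10425/286 ≈ 36.451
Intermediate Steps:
A(B, O) = 3 - B
o = 695 (o = -5*(3 - 1*142) = -5*(3 - 142) = -5*(-139) = 695)
S(H) = 286/(-78 + H)
o/S(46 - 1*(-47)) = 695/((286/(-78 + (46 - 1*(-47))))) = 695/((286/(-78 + (46 + 47)))) = 695/((286/(-78 + 93))) = 695/((286/15)) = 695/((286*(1/15))) = 695/(286/15) = 695*(15/286) = 10425/286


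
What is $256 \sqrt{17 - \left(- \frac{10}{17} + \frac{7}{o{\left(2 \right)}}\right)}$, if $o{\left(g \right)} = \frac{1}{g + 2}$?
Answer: $\frac{256 i \sqrt{3009}}{17} \approx 826.04 i$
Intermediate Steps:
$o{\left(g \right)} = \frac{1}{2 + g}$
$256 \sqrt{17 - \left(- \frac{10}{17} + \frac{7}{o{\left(2 \right)}}\right)} = 256 \sqrt{17 - \left(28 - \frac{10}{17}\right)} = 256 \sqrt{17 - \left(- \frac{10}{17} + \frac{7}{\frac{1}{4}}\right)} = 256 \sqrt{17 + \left(\frac{10}{17} - 7 \frac{1}{\frac{1}{4}}\right)} = 256 \sqrt{17 + \left(\frac{10}{17} - 28\right)} = 256 \sqrt{17 - \frac{466}{17}} = 256 \sqrt{- \frac{177}{17}} = 256 \frac{i \sqrt{3009}}{17} = \frac{256 i \sqrt{3009}}{17}$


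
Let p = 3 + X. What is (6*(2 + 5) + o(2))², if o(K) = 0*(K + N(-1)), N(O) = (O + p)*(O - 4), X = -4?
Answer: 1764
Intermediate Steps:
p = -1 (p = 3 - 4 = -1)
N(O) = (-1 + O)*(-4 + O) (N(O) = (O - 1)*(O - 4) = (-1 + O)*(-4 + O))
o(K) = 0 (o(K) = 0*(K + (4 + (-1)² - 5*(-1))) = 0*(K + (4 + 1 + 5)) = 0*(K + 10) = 0*(10 + K) = 0)
(6*(2 + 5) + o(2))² = (6*(2 + 5) + 0)² = (6*7 + 0)² = (42 + 0)² = 42² = 1764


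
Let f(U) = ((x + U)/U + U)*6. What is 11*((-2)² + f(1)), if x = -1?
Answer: 110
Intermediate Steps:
f(U) = 6*U + 6*(-1 + U)/U (f(U) = ((-1 + U)/U + U)*6 = (U + (-1 + U)/U)*6 = 6*U + 6*(-1 + U)/U)
11*((-2)² + f(1)) = 11*((-2)² + (6 - 6/1 + 6*1)) = 11*(4 + (6 - 6*1 + 6)) = 11*(4 + (6 - 6 + 6)) = 11*(4 + 6) = 11*10 = 110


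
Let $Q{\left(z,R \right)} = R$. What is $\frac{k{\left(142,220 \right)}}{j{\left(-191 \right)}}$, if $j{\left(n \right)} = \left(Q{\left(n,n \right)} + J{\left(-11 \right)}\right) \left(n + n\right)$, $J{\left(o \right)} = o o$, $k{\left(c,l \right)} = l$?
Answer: $\frac{11}{1337} \approx 0.0082274$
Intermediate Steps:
$J{\left(o \right)} = o^{2}$
$j{\left(n \right)} = 2 n \left(121 + n\right)$ ($j{\left(n \right)} = \left(n + \left(-11\right)^{2}\right) \left(n + n\right) = \left(n + 121\right) 2 n = \left(121 + n\right) 2 n = 2 n \left(121 + n\right)$)
$\frac{k{\left(142,220 \right)}}{j{\left(-191 \right)}} = \frac{220}{2 \left(-191\right) \left(121 - 191\right)} = \frac{220}{2 \left(-191\right) \left(-70\right)} = \frac{220}{26740} = 220 \cdot \frac{1}{26740} = \frac{11}{1337}$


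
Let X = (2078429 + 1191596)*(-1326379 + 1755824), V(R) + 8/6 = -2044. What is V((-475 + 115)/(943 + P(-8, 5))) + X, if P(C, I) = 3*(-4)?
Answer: 4212887652239/3 ≈ 1.4043e+12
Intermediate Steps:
P(C, I) = -12
V(R) = -6136/3 (V(R) = -4/3 - 2044 = -6136/3)
X = 1404295886125 (X = 3270025*429445 = 1404295886125)
V((-475 + 115)/(943 + P(-8, 5))) + X = -6136/3 + 1404295886125 = 4212887652239/3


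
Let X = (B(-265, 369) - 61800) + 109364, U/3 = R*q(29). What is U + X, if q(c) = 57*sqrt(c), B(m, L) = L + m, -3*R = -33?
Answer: 47668 + 1881*sqrt(29) ≈ 57798.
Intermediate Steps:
R = 11 (R = -1/3*(-33) = 11)
U = 1881*sqrt(29) (U = 3*(11*(57*sqrt(29))) = 3*(627*sqrt(29)) = 1881*sqrt(29) ≈ 10130.)
X = 47668 (X = ((369 - 265) - 61800) + 109364 = (104 - 61800) + 109364 = -61696 + 109364 = 47668)
U + X = 1881*sqrt(29) + 47668 = 47668 + 1881*sqrt(29)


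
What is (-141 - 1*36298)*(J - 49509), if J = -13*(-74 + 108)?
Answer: 1820164489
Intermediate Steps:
J = -442 (J = -13*34 = -442)
(-141 - 1*36298)*(J - 49509) = (-141 - 1*36298)*(-442 - 49509) = (-141 - 36298)*(-49951) = -36439*(-49951) = 1820164489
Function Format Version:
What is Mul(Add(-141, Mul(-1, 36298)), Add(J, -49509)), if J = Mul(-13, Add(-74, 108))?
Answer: 1820164489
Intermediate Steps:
J = -442 (J = Mul(-13, 34) = -442)
Mul(Add(-141, Mul(-1, 36298)), Add(J, -49509)) = Mul(Add(-141, Mul(-1, 36298)), Add(-442, -49509)) = Mul(Add(-141, -36298), -49951) = Mul(-36439, -49951) = 1820164489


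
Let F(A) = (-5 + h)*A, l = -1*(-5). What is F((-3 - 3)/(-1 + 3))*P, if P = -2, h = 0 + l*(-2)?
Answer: -90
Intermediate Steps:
l = 5
h = -10 (h = 0 + 5*(-2) = 0 - 10 = -10)
F(A) = -15*A (F(A) = (-5 - 10)*A = -15*A)
F((-3 - 3)/(-1 + 3))*P = -15*(-3 - 3)/(-1 + 3)*(-2) = -(-90)/2*(-2) = -15*(-3)*(-2) = 45*(-2) = -90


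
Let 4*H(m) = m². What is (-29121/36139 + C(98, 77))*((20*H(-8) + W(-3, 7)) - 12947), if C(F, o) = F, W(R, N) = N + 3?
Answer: -44317225117/36139 ≈ -1.2263e+6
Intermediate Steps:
W(R, N) = 3 + N
H(m) = m²/4
(-29121/36139 + C(98, 77))*((20*H(-8) + W(-3, 7)) - 12947) = (-29121/36139 + 98)*((20*((¼)*(-8)²) + (3 + 7)) - 12947) = (-29121*1/36139 + 98)*((20*((¼)*64) + 10) - 12947) = (-29121/36139 + 98)*((20*16 + 10) - 12947) = 3512501*((320 + 10) - 12947)/36139 = 3512501*(330 - 12947)/36139 = (3512501/36139)*(-12617) = -44317225117/36139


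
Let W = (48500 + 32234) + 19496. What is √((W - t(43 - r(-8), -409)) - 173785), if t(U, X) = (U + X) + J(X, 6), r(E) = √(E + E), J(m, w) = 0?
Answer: √(-73189 + 4*I) ≈ 0.007 + 270.53*I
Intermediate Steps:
r(E) = √2*√E (r(E) = √(2*E) = √2*√E)
t(U, X) = U + X (t(U, X) = (U + X) + 0 = U + X)
W = 100230 (W = 80734 + 19496 = 100230)
√((W - t(43 - r(-8), -409)) - 173785) = √((100230 - ((43 - √2*√(-8)) - 409)) - 173785) = √((100230 - ((43 - √2*2*I*√2) - 409)) - 173785) = √((100230 - ((43 - 4*I) - 409)) - 173785) = √((100230 - (-366 - 4*I)) - 173785) = √((100230 + (366 + 4*I)) - 173785) = √((100596 + 4*I) - 173785) = √(-73189 + 4*I)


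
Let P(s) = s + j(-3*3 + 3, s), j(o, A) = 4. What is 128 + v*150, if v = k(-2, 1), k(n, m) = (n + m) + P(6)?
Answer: 1478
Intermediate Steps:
P(s) = 4 + s (P(s) = s + 4 = 4 + s)
k(n, m) = 10 + m + n (k(n, m) = (n + m) + (4 + 6) = (m + n) + 10 = 10 + m + n)
v = 9 (v = 10 + 1 - 2 = 9)
128 + v*150 = 128 + 9*150 = 128 + 1350 = 1478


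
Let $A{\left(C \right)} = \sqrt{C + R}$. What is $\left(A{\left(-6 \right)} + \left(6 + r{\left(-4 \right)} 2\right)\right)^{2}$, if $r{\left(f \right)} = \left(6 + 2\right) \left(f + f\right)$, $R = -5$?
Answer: $\left(122 - i \sqrt{11}\right)^{2} \approx 14873.0 - 809.26 i$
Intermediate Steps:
$r{\left(f \right)} = 16 f$ ($r{\left(f \right)} = 8 \cdot 2 f = 16 f$)
$A{\left(C \right)} = \sqrt{-5 + C}$ ($A{\left(C \right)} = \sqrt{C - 5} = \sqrt{-5 + C}$)
$\left(A{\left(-6 \right)} + \left(6 + r{\left(-4 \right)} 2\right)\right)^{2} = \left(\sqrt{-5 - 6} + \left(6 + 16 \left(-4\right) 2\right)\right)^{2} = \left(\sqrt{-11} + \left(6 - 128\right)\right)^{2} = \left(i \sqrt{11} + \left(6 - 128\right)\right)^{2} = \left(i \sqrt{11} - 122\right)^{2} = \left(-122 + i \sqrt{11}\right)^{2}$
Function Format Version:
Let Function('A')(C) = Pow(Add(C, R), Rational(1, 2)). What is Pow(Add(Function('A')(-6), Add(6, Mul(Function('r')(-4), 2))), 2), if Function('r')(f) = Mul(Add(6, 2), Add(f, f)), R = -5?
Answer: Pow(Add(122, Mul(-1, I, Pow(11, Rational(1, 2)))), 2) ≈ Add(14873., Mul(-809.26, I))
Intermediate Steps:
Function('r')(f) = Mul(16, f) (Function('r')(f) = Mul(8, Mul(2, f)) = Mul(16, f))
Function('A')(C) = Pow(Add(-5, C), Rational(1, 2)) (Function('A')(C) = Pow(Add(C, -5), Rational(1, 2)) = Pow(Add(-5, C), Rational(1, 2)))
Pow(Add(Function('A')(-6), Add(6, Mul(Function('r')(-4), 2))), 2) = Pow(Add(Pow(Add(-5, -6), Rational(1, 2)), Add(6, Mul(Mul(16, -4), 2))), 2) = Pow(Add(Pow(-11, Rational(1, 2)), Add(6, Mul(-64, 2))), 2) = Pow(Add(Mul(I, Pow(11, Rational(1, 2))), Add(6, -128)), 2) = Pow(Add(Mul(I, Pow(11, Rational(1, 2))), -122), 2) = Pow(Add(-122, Mul(I, Pow(11, Rational(1, 2)))), 2)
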